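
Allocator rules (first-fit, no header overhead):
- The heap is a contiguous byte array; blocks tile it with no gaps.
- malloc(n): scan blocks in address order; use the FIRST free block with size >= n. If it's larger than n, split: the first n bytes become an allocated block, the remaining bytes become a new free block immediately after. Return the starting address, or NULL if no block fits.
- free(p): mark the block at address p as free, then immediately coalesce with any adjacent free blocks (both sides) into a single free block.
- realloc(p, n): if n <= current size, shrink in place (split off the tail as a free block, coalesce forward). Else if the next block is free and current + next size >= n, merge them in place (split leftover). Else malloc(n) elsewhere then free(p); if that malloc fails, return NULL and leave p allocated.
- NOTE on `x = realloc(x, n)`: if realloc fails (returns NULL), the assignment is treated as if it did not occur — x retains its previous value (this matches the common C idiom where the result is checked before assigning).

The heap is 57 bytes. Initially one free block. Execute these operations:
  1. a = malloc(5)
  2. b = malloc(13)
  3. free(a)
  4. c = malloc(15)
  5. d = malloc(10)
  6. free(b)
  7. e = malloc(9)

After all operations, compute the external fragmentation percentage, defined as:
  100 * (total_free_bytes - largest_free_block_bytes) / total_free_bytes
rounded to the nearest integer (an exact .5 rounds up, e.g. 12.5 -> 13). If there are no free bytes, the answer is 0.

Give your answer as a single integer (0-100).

Op 1: a = malloc(5) -> a = 0; heap: [0-4 ALLOC][5-56 FREE]
Op 2: b = malloc(13) -> b = 5; heap: [0-4 ALLOC][5-17 ALLOC][18-56 FREE]
Op 3: free(a) -> (freed a); heap: [0-4 FREE][5-17 ALLOC][18-56 FREE]
Op 4: c = malloc(15) -> c = 18; heap: [0-4 FREE][5-17 ALLOC][18-32 ALLOC][33-56 FREE]
Op 5: d = malloc(10) -> d = 33; heap: [0-4 FREE][5-17 ALLOC][18-32 ALLOC][33-42 ALLOC][43-56 FREE]
Op 6: free(b) -> (freed b); heap: [0-17 FREE][18-32 ALLOC][33-42 ALLOC][43-56 FREE]
Op 7: e = malloc(9) -> e = 0; heap: [0-8 ALLOC][9-17 FREE][18-32 ALLOC][33-42 ALLOC][43-56 FREE]
Free blocks: [9 14] total_free=23 largest=14 -> 100*(23-14)/23 = 900/23 ≈ 39.130 -> rounds to 39

Answer: 39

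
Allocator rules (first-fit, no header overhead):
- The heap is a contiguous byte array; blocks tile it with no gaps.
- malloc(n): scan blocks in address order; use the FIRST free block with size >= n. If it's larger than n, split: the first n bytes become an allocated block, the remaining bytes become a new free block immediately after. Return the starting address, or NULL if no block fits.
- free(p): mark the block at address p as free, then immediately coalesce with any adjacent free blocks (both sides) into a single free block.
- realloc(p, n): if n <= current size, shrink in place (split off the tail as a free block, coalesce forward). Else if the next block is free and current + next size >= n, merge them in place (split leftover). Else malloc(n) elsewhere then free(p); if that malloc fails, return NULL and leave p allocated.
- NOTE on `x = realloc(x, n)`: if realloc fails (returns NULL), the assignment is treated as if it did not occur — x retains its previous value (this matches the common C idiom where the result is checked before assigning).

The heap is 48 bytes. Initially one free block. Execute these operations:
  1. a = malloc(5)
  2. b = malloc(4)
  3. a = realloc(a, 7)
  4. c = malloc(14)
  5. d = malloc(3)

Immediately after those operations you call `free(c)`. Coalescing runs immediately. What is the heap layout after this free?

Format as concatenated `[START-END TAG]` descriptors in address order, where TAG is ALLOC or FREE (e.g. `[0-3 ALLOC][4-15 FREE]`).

Op 1: a = malloc(5) -> a = 0; heap: [0-4 ALLOC][5-47 FREE]
Op 2: b = malloc(4) -> b = 5; heap: [0-4 ALLOC][5-8 ALLOC][9-47 FREE]
Op 3: a = realloc(a, 7) -> a = 9; heap: [0-4 FREE][5-8 ALLOC][9-15 ALLOC][16-47 FREE]
Op 4: c = malloc(14) -> c = 16; heap: [0-4 FREE][5-8 ALLOC][9-15 ALLOC][16-29 ALLOC][30-47 FREE]
Op 5: d = malloc(3) -> d = 0; heap: [0-2 ALLOC][3-4 FREE][5-8 ALLOC][9-15 ALLOC][16-29 ALLOC][30-47 FREE]
free(c): c = 16 -> block [16-29 ALLOC]; mark free, coalesce with adjacent free neighbors -> [0-2 ALLOC][3-4 FREE][5-8 ALLOC][9-15 ALLOC][16-47 FREE]

Answer: [0-2 ALLOC][3-4 FREE][5-8 ALLOC][9-15 ALLOC][16-47 FREE]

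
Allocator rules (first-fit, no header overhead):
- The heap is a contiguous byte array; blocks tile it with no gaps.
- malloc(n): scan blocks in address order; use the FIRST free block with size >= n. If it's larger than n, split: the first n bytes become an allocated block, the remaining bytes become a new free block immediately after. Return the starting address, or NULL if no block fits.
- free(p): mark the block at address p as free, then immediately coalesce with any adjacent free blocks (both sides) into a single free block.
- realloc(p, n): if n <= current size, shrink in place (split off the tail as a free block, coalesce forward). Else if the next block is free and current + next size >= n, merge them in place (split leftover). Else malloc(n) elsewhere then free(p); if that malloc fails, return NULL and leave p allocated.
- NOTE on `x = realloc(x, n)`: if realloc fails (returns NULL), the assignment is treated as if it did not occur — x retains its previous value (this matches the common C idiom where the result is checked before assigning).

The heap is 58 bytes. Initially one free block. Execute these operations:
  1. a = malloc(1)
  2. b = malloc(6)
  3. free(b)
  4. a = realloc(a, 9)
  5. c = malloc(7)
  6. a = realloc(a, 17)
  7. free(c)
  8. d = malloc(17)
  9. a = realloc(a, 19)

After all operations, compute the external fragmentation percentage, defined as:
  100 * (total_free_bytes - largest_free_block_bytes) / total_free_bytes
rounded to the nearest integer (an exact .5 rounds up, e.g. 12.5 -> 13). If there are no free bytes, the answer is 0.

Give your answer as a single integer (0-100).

Answer: 33

Derivation:
Op 1: a = malloc(1) -> a = 0; heap: [0-0 ALLOC][1-57 FREE]
Op 2: b = malloc(6) -> b = 1; heap: [0-0 ALLOC][1-6 ALLOC][7-57 FREE]
Op 3: free(b) -> (freed b); heap: [0-0 ALLOC][1-57 FREE]
Op 4: a = realloc(a, 9) -> a = 0; heap: [0-8 ALLOC][9-57 FREE]
Op 5: c = malloc(7) -> c = 9; heap: [0-8 ALLOC][9-15 ALLOC][16-57 FREE]
Op 6: a = realloc(a, 17) -> a = 16; heap: [0-8 FREE][9-15 ALLOC][16-32 ALLOC][33-57 FREE]
Op 7: free(c) -> (freed c); heap: [0-15 FREE][16-32 ALLOC][33-57 FREE]
Op 8: d = malloc(17) -> d = 33; heap: [0-15 FREE][16-32 ALLOC][33-49 ALLOC][50-57 FREE]
Op 9: a = realloc(a, 19) -> NULL (a unchanged); heap: [0-15 FREE][16-32 ALLOC][33-49 ALLOC][50-57 FREE]
Free blocks: [16 8] total_free=24 largest=16 -> 100*(24-16)/24 = 800/24 ≈ 33.333 -> rounds to 33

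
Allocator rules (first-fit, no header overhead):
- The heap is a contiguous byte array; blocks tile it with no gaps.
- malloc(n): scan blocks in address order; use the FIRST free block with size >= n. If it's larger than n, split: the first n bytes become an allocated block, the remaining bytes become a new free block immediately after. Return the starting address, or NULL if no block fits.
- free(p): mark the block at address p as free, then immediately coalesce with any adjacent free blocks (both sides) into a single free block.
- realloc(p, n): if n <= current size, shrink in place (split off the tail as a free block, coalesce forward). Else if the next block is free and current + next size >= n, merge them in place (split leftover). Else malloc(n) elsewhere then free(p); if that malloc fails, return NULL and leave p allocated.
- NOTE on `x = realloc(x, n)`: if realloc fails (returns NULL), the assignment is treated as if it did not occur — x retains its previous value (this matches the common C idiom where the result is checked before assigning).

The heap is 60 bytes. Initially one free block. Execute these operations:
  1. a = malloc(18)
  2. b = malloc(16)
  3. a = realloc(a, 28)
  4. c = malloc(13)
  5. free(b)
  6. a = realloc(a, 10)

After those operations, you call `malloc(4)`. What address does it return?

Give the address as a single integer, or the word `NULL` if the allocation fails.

Answer: 10

Derivation:
Op 1: a = malloc(18) -> a = 0; heap: [0-17 ALLOC][18-59 FREE]
Op 2: b = malloc(16) -> b = 18; heap: [0-17 ALLOC][18-33 ALLOC][34-59 FREE]
Op 3: a = realloc(a, 28) -> NULL (a unchanged); heap: [0-17 ALLOC][18-33 ALLOC][34-59 FREE]
Op 4: c = malloc(13) -> c = 34; heap: [0-17 ALLOC][18-33 ALLOC][34-46 ALLOC][47-59 FREE]
Op 5: free(b) -> (freed b); heap: [0-17 ALLOC][18-33 FREE][34-46 ALLOC][47-59 FREE]
Op 6: a = realloc(a, 10) -> a = 0; heap: [0-9 ALLOC][10-33 FREE][34-46 ALLOC][47-59 FREE]
malloc(4): first-fit scan over [0-9 ALLOC][10-33 FREE][34-46 ALLOC][47-59 FREE] -> 10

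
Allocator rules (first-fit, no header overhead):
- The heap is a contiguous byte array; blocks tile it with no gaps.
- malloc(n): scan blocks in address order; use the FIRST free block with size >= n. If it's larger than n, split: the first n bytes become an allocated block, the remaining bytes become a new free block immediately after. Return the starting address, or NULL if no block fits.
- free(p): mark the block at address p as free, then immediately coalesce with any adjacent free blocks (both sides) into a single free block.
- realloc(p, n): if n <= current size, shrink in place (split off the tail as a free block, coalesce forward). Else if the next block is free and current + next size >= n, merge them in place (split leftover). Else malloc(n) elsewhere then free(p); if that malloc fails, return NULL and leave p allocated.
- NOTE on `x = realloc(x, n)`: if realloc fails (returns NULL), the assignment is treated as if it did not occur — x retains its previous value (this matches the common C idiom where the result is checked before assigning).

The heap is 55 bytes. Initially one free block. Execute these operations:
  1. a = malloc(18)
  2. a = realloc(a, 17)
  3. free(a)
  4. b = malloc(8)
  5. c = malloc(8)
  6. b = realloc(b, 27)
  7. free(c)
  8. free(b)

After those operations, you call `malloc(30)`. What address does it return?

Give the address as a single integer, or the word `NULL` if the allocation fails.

Op 1: a = malloc(18) -> a = 0; heap: [0-17 ALLOC][18-54 FREE]
Op 2: a = realloc(a, 17) -> a = 0; heap: [0-16 ALLOC][17-54 FREE]
Op 3: free(a) -> (freed a); heap: [0-54 FREE]
Op 4: b = malloc(8) -> b = 0; heap: [0-7 ALLOC][8-54 FREE]
Op 5: c = malloc(8) -> c = 8; heap: [0-7 ALLOC][8-15 ALLOC][16-54 FREE]
Op 6: b = realloc(b, 27) -> b = 16; heap: [0-7 FREE][8-15 ALLOC][16-42 ALLOC][43-54 FREE]
Op 7: free(c) -> (freed c); heap: [0-15 FREE][16-42 ALLOC][43-54 FREE]
Op 8: free(b) -> (freed b); heap: [0-54 FREE]
malloc(30): first-fit scan over [0-54 FREE] -> 0

Answer: 0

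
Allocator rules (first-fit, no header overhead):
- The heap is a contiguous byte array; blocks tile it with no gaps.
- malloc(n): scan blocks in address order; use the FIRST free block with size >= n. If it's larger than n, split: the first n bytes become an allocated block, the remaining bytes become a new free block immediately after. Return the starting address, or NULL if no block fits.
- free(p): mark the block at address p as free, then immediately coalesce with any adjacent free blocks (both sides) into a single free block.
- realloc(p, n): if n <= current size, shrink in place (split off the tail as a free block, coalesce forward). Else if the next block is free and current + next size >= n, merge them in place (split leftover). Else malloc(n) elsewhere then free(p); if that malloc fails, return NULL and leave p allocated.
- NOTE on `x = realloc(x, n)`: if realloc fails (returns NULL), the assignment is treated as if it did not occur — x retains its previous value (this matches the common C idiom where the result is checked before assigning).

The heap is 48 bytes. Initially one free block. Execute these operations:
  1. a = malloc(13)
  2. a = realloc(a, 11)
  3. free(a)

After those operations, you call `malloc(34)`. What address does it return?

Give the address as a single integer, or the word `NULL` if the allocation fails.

Op 1: a = malloc(13) -> a = 0; heap: [0-12 ALLOC][13-47 FREE]
Op 2: a = realloc(a, 11) -> a = 0; heap: [0-10 ALLOC][11-47 FREE]
Op 3: free(a) -> (freed a); heap: [0-47 FREE]
malloc(34): first-fit scan over [0-47 FREE] -> 0

Answer: 0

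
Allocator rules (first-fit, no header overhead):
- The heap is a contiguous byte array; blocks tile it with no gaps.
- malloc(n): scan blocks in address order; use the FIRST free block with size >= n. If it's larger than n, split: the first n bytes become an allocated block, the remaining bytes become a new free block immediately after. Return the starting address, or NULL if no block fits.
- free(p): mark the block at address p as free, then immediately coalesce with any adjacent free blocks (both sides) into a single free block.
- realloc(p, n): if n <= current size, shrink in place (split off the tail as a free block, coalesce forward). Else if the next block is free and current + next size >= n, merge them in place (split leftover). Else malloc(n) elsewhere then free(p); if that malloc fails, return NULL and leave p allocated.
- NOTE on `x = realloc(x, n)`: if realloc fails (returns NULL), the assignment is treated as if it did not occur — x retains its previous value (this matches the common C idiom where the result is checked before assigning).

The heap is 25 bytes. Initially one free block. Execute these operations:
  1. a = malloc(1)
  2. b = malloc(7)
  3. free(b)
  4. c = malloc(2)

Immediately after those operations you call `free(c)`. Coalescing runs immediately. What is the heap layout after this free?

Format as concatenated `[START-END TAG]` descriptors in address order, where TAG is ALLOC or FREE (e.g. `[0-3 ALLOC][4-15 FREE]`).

Answer: [0-0 ALLOC][1-24 FREE]

Derivation:
Op 1: a = malloc(1) -> a = 0; heap: [0-0 ALLOC][1-24 FREE]
Op 2: b = malloc(7) -> b = 1; heap: [0-0 ALLOC][1-7 ALLOC][8-24 FREE]
Op 3: free(b) -> (freed b); heap: [0-0 ALLOC][1-24 FREE]
Op 4: c = malloc(2) -> c = 1; heap: [0-0 ALLOC][1-2 ALLOC][3-24 FREE]
free(c): c = 1 -> block [1-2 ALLOC]; mark free, coalesce with adjacent free neighbors -> [0-0 ALLOC][1-24 FREE]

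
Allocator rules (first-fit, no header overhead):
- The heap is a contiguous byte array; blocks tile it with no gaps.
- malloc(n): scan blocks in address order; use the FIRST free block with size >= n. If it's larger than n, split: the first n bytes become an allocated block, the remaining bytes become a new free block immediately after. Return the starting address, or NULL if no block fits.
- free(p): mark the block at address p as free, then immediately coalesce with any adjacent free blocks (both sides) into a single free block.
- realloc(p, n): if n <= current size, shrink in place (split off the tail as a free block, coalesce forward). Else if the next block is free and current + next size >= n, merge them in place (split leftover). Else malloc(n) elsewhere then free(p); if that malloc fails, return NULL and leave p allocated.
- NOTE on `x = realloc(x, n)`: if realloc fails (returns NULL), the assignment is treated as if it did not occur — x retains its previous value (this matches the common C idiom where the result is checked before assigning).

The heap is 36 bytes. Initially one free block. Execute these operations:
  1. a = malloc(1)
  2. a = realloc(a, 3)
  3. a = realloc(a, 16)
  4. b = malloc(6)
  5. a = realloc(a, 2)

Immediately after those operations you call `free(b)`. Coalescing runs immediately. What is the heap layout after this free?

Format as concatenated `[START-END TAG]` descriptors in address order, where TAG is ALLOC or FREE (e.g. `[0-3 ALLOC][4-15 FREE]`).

Op 1: a = malloc(1) -> a = 0; heap: [0-0 ALLOC][1-35 FREE]
Op 2: a = realloc(a, 3) -> a = 0; heap: [0-2 ALLOC][3-35 FREE]
Op 3: a = realloc(a, 16) -> a = 0; heap: [0-15 ALLOC][16-35 FREE]
Op 4: b = malloc(6) -> b = 16; heap: [0-15 ALLOC][16-21 ALLOC][22-35 FREE]
Op 5: a = realloc(a, 2) -> a = 0; heap: [0-1 ALLOC][2-15 FREE][16-21 ALLOC][22-35 FREE]
free(b): b = 16 -> block [16-21 ALLOC]; mark free, coalesce with adjacent free neighbors -> [0-1 ALLOC][2-35 FREE]

Answer: [0-1 ALLOC][2-35 FREE]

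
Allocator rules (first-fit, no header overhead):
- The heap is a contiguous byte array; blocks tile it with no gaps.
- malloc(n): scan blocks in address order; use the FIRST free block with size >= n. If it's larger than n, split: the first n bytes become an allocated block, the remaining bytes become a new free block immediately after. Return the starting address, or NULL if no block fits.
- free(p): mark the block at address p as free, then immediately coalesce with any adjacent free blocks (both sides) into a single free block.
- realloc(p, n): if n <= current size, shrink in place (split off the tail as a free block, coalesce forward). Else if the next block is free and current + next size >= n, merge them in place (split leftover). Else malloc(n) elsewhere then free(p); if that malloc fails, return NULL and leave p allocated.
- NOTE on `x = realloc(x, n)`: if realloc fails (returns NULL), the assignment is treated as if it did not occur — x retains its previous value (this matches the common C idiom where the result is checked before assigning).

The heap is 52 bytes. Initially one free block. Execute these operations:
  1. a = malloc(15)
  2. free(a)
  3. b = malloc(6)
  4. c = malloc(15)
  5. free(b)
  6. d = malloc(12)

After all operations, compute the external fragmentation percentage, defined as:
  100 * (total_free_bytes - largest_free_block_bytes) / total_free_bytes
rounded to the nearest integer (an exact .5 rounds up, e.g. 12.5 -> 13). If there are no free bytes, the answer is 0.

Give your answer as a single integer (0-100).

Answer: 24

Derivation:
Op 1: a = malloc(15) -> a = 0; heap: [0-14 ALLOC][15-51 FREE]
Op 2: free(a) -> (freed a); heap: [0-51 FREE]
Op 3: b = malloc(6) -> b = 0; heap: [0-5 ALLOC][6-51 FREE]
Op 4: c = malloc(15) -> c = 6; heap: [0-5 ALLOC][6-20 ALLOC][21-51 FREE]
Op 5: free(b) -> (freed b); heap: [0-5 FREE][6-20 ALLOC][21-51 FREE]
Op 6: d = malloc(12) -> d = 21; heap: [0-5 FREE][6-20 ALLOC][21-32 ALLOC][33-51 FREE]
Free blocks: [6 19] total_free=25 largest=19 -> 100*(25-19)/25 = 600/25 = 24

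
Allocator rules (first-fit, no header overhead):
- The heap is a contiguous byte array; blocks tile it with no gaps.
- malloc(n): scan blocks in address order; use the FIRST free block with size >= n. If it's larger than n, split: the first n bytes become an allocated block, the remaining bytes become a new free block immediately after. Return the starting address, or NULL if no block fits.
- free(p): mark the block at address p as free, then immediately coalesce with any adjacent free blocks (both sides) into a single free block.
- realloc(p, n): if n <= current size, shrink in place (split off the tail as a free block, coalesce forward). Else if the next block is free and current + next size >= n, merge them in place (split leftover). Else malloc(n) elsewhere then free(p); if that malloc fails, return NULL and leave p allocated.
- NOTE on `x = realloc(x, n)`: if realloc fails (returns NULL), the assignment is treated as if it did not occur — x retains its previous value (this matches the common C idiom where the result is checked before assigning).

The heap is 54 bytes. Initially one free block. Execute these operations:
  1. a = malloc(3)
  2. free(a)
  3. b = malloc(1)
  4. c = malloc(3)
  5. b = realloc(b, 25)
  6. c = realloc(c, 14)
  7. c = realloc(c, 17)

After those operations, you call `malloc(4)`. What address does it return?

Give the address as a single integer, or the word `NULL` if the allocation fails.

Answer: 0

Derivation:
Op 1: a = malloc(3) -> a = 0; heap: [0-2 ALLOC][3-53 FREE]
Op 2: free(a) -> (freed a); heap: [0-53 FREE]
Op 3: b = malloc(1) -> b = 0; heap: [0-0 ALLOC][1-53 FREE]
Op 4: c = malloc(3) -> c = 1; heap: [0-0 ALLOC][1-3 ALLOC][4-53 FREE]
Op 5: b = realloc(b, 25) -> b = 4; heap: [0-0 FREE][1-3 ALLOC][4-28 ALLOC][29-53 FREE]
Op 6: c = realloc(c, 14) -> c = 29; heap: [0-3 FREE][4-28 ALLOC][29-42 ALLOC][43-53 FREE]
Op 7: c = realloc(c, 17) -> c = 29; heap: [0-3 FREE][4-28 ALLOC][29-45 ALLOC][46-53 FREE]
malloc(4): first-fit scan over [0-3 FREE][4-28 ALLOC][29-45 ALLOC][46-53 FREE] -> 0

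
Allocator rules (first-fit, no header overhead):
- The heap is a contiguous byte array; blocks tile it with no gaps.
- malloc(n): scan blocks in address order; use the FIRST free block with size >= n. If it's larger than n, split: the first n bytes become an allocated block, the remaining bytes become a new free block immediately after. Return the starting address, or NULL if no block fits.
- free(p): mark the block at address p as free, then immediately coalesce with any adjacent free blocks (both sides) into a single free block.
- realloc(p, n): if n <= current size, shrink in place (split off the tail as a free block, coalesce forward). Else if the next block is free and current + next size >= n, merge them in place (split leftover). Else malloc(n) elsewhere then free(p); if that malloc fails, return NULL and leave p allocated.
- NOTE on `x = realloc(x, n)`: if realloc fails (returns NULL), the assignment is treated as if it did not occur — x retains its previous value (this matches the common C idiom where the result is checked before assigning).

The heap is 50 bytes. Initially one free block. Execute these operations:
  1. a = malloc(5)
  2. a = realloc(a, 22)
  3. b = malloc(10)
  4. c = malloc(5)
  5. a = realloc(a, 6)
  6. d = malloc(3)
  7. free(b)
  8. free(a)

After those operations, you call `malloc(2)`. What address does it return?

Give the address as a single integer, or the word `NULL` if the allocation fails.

Op 1: a = malloc(5) -> a = 0; heap: [0-4 ALLOC][5-49 FREE]
Op 2: a = realloc(a, 22) -> a = 0; heap: [0-21 ALLOC][22-49 FREE]
Op 3: b = malloc(10) -> b = 22; heap: [0-21 ALLOC][22-31 ALLOC][32-49 FREE]
Op 4: c = malloc(5) -> c = 32; heap: [0-21 ALLOC][22-31 ALLOC][32-36 ALLOC][37-49 FREE]
Op 5: a = realloc(a, 6) -> a = 0; heap: [0-5 ALLOC][6-21 FREE][22-31 ALLOC][32-36 ALLOC][37-49 FREE]
Op 6: d = malloc(3) -> d = 6; heap: [0-5 ALLOC][6-8 ALLOC][9-21 FREE][22-31 ALLOC][32-36 ALLOC][37-49 FREE]
Op 7: free(b) -> (freed b); heap: [0-5 ALLOC][6-8 ALLOC][9-31 FREE][32-36 ALLOC][37-49 FREE]
Op 8: free(a) -> (freed a); heap: [0-5 FREE][6-8 ALLOC][9-31 FREE][32-36 ALLOC][37-49 FREE]
malloc(2): first-fit scan over [0-5 FREE][6-8 ALLOC][9-31 FREE][32-36 ALLOC][37-49 FREE] -> 0

Answer: 0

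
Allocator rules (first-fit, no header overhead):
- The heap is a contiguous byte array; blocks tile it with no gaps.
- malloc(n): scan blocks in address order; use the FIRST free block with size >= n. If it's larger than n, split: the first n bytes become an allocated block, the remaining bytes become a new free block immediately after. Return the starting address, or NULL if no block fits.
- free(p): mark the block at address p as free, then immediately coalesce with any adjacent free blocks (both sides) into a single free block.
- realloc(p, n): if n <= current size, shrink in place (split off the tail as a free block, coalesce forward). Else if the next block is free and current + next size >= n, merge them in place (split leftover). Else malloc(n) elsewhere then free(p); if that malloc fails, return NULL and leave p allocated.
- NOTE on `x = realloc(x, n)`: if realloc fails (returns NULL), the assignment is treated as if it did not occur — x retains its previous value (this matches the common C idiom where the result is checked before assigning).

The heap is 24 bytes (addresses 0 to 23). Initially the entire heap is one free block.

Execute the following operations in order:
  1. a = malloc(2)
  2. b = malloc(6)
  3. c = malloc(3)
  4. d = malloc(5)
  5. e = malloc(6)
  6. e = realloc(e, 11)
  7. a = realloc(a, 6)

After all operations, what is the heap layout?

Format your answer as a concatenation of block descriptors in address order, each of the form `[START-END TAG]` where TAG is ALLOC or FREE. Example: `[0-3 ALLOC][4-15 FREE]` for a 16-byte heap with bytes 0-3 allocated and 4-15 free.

Op 1: a = malloc(2) -> a = 0; heap: [0-1 ALLOC][2-23 FREE]
Op 2: b = malloc(6) -> b = 2; heap: [0-1 ALLOC][2-7 ALLOC][8-23 FREE]
Op 3: c = malloc(3) -> c = 8; heap: [0-1 ALLOC][2-7 ALLOC][8-10 ALLOC][11-23 FREE]
Op 4: d = malloc(5) -> d = 11; heap: [0-1 ALLOC][2-7 ALLOC][8-10 ALLOC][11-15 ALLOC][16-23 FREE]
Op 5: e = malloc(6) -> e = 16; heap: [0-1 ALLOC][2-7 ALLOC][8-10 ALLOC][11-15 ALLOC][16-21 ALLOC][22-23 FREE]
Op 6: e = realloc(e, 11) -> NULL (e unchanged); heap: [0-1 ALLOC][2-7 ALLOC][8-10 ALLOC][11-15 ALLOC][16-21 ALLOC][22-23 FREE]
Op 7: a = realloc(a, 6) -> NULL (a unchanged); heap: [0-1 ALLOC][2-7 ALLOC][8-10 ALLOC][11-15 ALLOC][16-21 ALLOC][22-23 FREE]

Answer: [0-1 ALLOC][2-7 ALLOC][8-10 ALLOC][11-15 ALLOC][16-21 ALLOC][22-23 FREE]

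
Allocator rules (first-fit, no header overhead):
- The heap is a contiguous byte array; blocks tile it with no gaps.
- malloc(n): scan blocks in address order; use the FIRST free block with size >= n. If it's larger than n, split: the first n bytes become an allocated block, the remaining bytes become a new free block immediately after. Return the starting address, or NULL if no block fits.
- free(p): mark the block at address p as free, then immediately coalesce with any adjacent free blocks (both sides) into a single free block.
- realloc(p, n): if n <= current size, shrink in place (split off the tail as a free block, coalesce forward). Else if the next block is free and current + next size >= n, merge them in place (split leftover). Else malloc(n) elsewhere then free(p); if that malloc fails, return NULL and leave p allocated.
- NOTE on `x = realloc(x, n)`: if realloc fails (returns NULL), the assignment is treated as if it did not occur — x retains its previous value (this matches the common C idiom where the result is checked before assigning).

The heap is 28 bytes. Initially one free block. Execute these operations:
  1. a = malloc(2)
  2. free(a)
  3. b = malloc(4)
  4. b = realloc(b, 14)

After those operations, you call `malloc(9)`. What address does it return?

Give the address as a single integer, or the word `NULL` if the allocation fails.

Answer: 14

Derivation:
Op 1: a = malloc(2) -> a = 0; heap: [0-1 ALLOC][2-27 FREE]
Op 2: free(a) -> (freed a); heap: [0-27 FREE]
Op 3: b = malloc(4) -> b = 0; heap: [0-3 ALLOC][4-27 FREE]
Op 4: b = realloc(b, 14) -> b = 0; heap: [0-13 ALLOC][14-27 FREE]
malloc(9): first-fit scan over [0-13 ALLOC][14-27 FREE] -> 14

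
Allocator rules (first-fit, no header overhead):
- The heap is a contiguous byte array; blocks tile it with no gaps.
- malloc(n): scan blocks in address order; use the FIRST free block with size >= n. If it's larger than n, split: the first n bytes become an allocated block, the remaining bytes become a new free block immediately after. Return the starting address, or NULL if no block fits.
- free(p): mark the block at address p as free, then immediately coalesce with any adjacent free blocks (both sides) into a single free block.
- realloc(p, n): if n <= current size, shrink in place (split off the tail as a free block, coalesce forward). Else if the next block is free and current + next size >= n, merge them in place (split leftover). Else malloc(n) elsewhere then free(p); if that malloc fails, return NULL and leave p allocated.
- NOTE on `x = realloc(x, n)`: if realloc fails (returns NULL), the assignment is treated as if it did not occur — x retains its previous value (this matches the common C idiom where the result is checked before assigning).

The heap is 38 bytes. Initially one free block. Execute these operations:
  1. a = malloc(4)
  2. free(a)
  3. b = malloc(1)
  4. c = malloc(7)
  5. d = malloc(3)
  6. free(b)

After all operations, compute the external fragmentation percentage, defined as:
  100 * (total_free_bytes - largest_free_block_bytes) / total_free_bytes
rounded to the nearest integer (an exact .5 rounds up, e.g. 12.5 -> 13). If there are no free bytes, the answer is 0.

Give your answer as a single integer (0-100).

Answer: 4

Derivation:
Op 1: a = malloc(4) -> a = 0; heap: [0-3 ALLOC][4-37 FREE]
Op 2: free(a) -> (freed a); heap: [0-37 FREE]
Op 3: b = malloc(1) -> b = 0; heap: [0-0 ALLOC][1-37 FREE]
Op 4: c = malloc(7) -> c = 1; heap: [0-0 ALLOC][1-7 ALLOC][8-37 FREE]
Op 5: d = malloc(3) -> d = 8; heap: [0-0 ALLOC][1-7 ALLOC][8-10 ALLOC][11-37 FREE]
Op 6: free(b) -> (freed b); heap: [0-0 FREE][1-7 ALLOC][8-10 ALLOC][11-37 FREE]
Free blocks: [1 27] total_free=28 largest=27 -> 100*(28-27)/28 = 100/28 ≈ 3.571 -> rounds to 4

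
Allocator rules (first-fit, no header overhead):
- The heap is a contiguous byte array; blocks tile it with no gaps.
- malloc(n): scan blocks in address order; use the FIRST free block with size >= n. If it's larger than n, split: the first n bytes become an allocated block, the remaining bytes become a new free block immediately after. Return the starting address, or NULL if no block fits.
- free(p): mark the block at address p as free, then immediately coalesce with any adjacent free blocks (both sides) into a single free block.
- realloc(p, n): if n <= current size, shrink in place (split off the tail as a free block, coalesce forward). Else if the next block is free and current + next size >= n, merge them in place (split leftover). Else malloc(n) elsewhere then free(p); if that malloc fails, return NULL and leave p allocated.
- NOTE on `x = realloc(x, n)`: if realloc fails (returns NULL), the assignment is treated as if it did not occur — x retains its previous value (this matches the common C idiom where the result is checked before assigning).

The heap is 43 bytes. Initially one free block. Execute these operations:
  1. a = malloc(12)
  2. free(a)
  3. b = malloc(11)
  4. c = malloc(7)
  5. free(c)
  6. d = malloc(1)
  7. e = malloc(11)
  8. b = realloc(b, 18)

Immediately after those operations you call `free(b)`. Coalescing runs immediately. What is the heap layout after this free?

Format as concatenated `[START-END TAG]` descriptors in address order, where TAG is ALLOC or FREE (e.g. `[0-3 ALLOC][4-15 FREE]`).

Op 1: a = malloc(12) -> a = 0; heap: [0-11 ALLOC][12-42 FREE]
Op 2: free(a) -> (freed a); heap: [0-42 FREE]
Op 3: b = malloc(11) -> b = 0; heap: [0-10 ALLOC][11-42 FREE]
Op 4: c = malloc(7) -> c = 11; heap: [0-10 ALLOC][11-17 ALLOC][18-42 FREE]
Op 5: free(c) -> (freed c); heap: [0-10 ALLOC][11-42 FREE]
Op 6: d = malloc(1) -> d = 11; heap: [0-10 ALLOC][11-11 ALLOC][12-42 FREE]
Op 7: e = malloc(11) -> e = 12; heap: [0-10 ALLOC][11-11 ALLOC][12-22 ALLOC][23-42 FREE]
Op 8: b = realloc(b, 18) -> b = 23; heap: [0-10 FREE][11-11 ALLOC][12-22 ALLOC][23-40 ALLOC][41-42 FREE]
free(b): b = 23 -> block [23-40 ALLOC]; mark free, coalesce with adjacent free neighbors -> [0-10 FREE][11-11 ALLOC][12-22 ALLOC][23-42 FREE]

Answer: [0-10 FREE][11-11 ALLOC][12-22 ALLOC][23-42 FREE]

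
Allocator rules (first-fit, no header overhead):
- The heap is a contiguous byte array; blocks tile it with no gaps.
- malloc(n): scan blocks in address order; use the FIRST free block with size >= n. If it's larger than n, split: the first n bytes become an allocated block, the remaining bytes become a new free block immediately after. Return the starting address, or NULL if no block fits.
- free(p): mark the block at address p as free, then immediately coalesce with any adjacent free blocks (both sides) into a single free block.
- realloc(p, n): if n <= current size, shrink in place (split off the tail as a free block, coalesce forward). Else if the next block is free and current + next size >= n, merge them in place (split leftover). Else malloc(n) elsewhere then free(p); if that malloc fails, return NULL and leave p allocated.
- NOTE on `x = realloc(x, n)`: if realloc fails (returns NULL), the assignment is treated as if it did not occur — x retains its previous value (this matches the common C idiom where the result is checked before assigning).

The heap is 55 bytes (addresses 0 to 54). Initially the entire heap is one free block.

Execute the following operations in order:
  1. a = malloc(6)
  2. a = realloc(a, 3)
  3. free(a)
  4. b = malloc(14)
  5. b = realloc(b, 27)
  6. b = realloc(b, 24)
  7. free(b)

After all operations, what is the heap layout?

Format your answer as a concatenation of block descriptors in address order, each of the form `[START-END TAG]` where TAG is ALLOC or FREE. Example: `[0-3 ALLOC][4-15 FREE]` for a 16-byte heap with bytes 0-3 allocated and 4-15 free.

Op 1: a = malloc(6) -> a = 0; heap: [0-5 ALLOC][6-54 FREE]
Op 2: a = realloc(a, 3) -> a = 0; heap: [0-2 ALLOC][3-54 FREE]
Op 3: free(a) -> (freed a); heap: [0-54 FREE]
Op 4: b = malloc(14) -> b = 0; heap: [0-13 ALLOC][14-54 FREE]
Op 5: b = realloc(b, 27) -> b = 0; heap: [0-26 ALLOC][27-54 FREE]
Op 6: b = realloc(b, 24) -> b = 0; heap: [0-23 ALLOC][24-54 FREE]
Op 7: free(b) -> (freed b); heap: [0-54 FREE]

Answer: [0-54 FREE]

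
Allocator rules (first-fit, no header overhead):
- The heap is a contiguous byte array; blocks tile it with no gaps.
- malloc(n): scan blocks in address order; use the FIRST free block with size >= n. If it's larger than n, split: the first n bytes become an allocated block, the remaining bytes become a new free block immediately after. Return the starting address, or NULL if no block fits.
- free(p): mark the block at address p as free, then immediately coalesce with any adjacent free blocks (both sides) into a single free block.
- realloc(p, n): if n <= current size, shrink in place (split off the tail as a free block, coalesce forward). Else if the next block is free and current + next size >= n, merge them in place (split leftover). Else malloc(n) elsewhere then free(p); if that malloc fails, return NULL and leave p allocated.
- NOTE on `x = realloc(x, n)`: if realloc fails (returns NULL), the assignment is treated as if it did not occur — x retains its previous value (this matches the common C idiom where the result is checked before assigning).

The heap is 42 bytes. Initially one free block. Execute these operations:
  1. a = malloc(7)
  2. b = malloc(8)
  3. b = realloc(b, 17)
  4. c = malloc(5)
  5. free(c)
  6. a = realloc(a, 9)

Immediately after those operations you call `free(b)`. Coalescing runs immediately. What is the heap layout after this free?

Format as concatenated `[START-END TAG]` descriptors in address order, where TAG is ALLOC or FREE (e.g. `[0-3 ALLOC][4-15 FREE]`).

Op 1: a = malloc(7) -> a = 0; heap: [0-6 ALLOC][7-41 FREE]
Op 2: b = malloc(8) -> b = 7; heap: [0-6 ALLOC][7-14 ALLOC][15-41 FREE]
Op 3: b = realloc(b, 17) -> b = 7; heap: [0-6 ALLOC][7-23 ALLOC][24-41 FREE]
Op 4: c = malloc(5) -> c = 24; heap: [0-6 ALLOC][7-23 ALLOC][24-28 ALLOC][29-41 FREE]
Op 5: free(c) -> (freed c); heap: [0-6 ALLOC][7-23 ALLOC][24-41 FREE]
Op 6: a = realloc(a, 9) -> a = 24; heap: [0-6 FREE][7-23 ALLOC][24-32 ALLOC][33-41 FREE]
free(b): b = 7 -> block [7-23 ALLOC]; mark free, coalesce with adjacent free neighbors -> [0-23 FREE][24-32 ALLOC][33-41 FREE]

Answer: [0-23 FREE][24-32 ALLOC][33-41 FREE]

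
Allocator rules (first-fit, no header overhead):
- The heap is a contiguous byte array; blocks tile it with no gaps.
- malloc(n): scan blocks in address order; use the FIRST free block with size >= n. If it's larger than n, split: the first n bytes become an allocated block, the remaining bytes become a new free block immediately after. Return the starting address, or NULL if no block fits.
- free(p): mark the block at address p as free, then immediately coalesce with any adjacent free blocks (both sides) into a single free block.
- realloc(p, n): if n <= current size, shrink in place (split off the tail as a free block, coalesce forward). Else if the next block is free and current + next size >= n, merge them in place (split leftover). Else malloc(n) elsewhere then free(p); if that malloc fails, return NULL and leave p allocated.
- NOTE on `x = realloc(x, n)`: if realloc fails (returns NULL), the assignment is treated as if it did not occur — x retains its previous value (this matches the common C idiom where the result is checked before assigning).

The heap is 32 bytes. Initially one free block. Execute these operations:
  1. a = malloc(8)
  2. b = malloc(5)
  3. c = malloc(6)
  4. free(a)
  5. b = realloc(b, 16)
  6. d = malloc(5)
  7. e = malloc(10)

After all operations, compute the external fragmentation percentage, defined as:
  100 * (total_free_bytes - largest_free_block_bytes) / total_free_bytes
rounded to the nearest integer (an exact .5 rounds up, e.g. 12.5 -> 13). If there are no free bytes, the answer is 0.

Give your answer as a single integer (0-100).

Op 1: a = malloc(8) -> a = 0; heap: [0-7 ALLOC][8-31 FREE]
Op 2: b = malloc(5) -> b = 8; heap: [0-7 ALLOC][8-12 ALLOC][13-31 FREE]
Op 3: c = malloc(6) -> c = 13; heap: [0-7 ALLOC][8-12 ALLOC][13-18 ALLOC][19-31 FREE]
Op 4: free(a) -> (freed a); heap: [0-7 FREE][8-12 ALLOC][13-18 ALLOC][19-31 FREE]
Op 5: b = realloc(b, 16) -> NULL (b unchanged); heap: [0-7 FREE][8-12 ALLOC][13-18 ALLOC][19-31 FREE]
Op 6: d = malloc(5) -> d = 0; heap: [0-4 ALLOC][5-7 FREE][8-12 ALLOC][13-18 ALLOC][19-31 FREE]
Op 7: e = malloc(10) -> e = 19; heap: [0-4 ALLOC][5-7 FREE][8-12 ALLOC][13-18 ALLOC][19-28 ALLOC][29-31 FREE]
Free blocks: [3 3] total_free=6 largest=3 -> 100*(6-3)/6 = 300/6 = 50

Answer: 50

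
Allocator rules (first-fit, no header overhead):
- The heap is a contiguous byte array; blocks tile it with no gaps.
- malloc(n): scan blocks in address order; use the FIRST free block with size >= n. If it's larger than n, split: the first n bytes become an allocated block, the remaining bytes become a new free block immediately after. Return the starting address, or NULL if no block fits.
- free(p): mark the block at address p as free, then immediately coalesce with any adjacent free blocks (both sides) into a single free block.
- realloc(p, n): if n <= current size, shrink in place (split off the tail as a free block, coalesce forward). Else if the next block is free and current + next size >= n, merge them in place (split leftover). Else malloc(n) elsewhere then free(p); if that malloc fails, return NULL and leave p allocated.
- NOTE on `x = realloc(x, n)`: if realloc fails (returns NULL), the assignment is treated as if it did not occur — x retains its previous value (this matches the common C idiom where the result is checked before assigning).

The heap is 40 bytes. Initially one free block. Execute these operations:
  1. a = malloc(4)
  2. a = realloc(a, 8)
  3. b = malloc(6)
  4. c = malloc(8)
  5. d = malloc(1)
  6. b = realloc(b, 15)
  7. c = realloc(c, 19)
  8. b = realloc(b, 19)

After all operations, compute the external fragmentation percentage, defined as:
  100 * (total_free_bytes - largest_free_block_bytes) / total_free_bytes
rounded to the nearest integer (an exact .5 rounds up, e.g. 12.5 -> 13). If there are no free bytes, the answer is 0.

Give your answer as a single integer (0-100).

Op 1: a = malloc(4) -> a = 0; heap: [0-3 ALLOC][4-39 FREE]
Op 2: a = realloc(a, 8) -> a = 0; heap: [0-7 ALLOC][8-39 FREE]
Op 3: b = malloc(6) -> b = 8; heap: [0-7 ALLOC][8-13 ALLOC][14-39 FREE]
Op 4: c = malloc(8) -> c = 14; heap: [0-7 ALLOC][8-13 ALLOC][14-21 ALLOC][22-39 FREE]
Op 5: d = malloc(1) -> d = 22; heap: [0-7 ALLOC][8-13 ALLOC][14-21 ALLOC][22-22 ALLOC][23-39 FREE]
Op 6: b = realloc(b, 15) -> b = 23; heap: [0-7 ALLOC][8-13 FREE][14-21 ALLOC][22-22 ALLOC][23-37 ALLOC][38-39 FREE]
Op 7: c = realloc(c, 19) -> NULL (c unchanged); heap: [0-7 ALLOC][8-13 FREE][14-21 ALLOC][22-22 ALLOC][23-37 ALLOC][38-39 FREE]
Op 8: b = realloc(b, 19) -> NULL (b unchanged); heap: [0-7 ALLOC][8-13 FREE][14-21 ALLOC][22-22 ALLOC][23-37 ALLOC][38-39 FREE]
Free blocks: [6 2] total_free=8 largest=6 -> 100*(8-6)/8 = 200/8 = 25

Answer: 25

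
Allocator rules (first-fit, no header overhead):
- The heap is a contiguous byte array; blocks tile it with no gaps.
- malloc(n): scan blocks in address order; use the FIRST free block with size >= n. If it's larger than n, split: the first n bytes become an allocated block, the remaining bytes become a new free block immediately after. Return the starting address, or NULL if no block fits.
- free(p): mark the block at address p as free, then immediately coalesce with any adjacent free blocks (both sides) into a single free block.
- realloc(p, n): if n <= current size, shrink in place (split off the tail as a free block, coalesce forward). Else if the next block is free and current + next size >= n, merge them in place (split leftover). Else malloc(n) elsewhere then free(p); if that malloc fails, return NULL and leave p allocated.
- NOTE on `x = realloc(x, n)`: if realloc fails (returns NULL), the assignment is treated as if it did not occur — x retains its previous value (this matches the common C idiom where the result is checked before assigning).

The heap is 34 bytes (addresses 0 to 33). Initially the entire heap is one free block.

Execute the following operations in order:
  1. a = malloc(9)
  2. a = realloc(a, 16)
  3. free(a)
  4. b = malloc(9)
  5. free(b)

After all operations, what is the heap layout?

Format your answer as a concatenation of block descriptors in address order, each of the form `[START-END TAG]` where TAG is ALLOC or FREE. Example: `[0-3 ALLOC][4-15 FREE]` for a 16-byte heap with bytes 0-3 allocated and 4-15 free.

Op 1: a = malloc(9) -> a = 0; heap: [0-8 ALLOC][9-33 FREE]
Op 2: a = realloc(a, 16) -> a = 0; heap: [0-15 ALLOC][16-33 FREE]
Op 3: free(a) -> (freed a); heap: [0-33 FREE]
Op 4: b = malloc(9) -> b = 0; heap: [0-8 ALLOC][9-33 FREE]
Op 5: free(b) -> (freed b); heap: [0-33 FREE]

Answer: [0-33 FREE]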